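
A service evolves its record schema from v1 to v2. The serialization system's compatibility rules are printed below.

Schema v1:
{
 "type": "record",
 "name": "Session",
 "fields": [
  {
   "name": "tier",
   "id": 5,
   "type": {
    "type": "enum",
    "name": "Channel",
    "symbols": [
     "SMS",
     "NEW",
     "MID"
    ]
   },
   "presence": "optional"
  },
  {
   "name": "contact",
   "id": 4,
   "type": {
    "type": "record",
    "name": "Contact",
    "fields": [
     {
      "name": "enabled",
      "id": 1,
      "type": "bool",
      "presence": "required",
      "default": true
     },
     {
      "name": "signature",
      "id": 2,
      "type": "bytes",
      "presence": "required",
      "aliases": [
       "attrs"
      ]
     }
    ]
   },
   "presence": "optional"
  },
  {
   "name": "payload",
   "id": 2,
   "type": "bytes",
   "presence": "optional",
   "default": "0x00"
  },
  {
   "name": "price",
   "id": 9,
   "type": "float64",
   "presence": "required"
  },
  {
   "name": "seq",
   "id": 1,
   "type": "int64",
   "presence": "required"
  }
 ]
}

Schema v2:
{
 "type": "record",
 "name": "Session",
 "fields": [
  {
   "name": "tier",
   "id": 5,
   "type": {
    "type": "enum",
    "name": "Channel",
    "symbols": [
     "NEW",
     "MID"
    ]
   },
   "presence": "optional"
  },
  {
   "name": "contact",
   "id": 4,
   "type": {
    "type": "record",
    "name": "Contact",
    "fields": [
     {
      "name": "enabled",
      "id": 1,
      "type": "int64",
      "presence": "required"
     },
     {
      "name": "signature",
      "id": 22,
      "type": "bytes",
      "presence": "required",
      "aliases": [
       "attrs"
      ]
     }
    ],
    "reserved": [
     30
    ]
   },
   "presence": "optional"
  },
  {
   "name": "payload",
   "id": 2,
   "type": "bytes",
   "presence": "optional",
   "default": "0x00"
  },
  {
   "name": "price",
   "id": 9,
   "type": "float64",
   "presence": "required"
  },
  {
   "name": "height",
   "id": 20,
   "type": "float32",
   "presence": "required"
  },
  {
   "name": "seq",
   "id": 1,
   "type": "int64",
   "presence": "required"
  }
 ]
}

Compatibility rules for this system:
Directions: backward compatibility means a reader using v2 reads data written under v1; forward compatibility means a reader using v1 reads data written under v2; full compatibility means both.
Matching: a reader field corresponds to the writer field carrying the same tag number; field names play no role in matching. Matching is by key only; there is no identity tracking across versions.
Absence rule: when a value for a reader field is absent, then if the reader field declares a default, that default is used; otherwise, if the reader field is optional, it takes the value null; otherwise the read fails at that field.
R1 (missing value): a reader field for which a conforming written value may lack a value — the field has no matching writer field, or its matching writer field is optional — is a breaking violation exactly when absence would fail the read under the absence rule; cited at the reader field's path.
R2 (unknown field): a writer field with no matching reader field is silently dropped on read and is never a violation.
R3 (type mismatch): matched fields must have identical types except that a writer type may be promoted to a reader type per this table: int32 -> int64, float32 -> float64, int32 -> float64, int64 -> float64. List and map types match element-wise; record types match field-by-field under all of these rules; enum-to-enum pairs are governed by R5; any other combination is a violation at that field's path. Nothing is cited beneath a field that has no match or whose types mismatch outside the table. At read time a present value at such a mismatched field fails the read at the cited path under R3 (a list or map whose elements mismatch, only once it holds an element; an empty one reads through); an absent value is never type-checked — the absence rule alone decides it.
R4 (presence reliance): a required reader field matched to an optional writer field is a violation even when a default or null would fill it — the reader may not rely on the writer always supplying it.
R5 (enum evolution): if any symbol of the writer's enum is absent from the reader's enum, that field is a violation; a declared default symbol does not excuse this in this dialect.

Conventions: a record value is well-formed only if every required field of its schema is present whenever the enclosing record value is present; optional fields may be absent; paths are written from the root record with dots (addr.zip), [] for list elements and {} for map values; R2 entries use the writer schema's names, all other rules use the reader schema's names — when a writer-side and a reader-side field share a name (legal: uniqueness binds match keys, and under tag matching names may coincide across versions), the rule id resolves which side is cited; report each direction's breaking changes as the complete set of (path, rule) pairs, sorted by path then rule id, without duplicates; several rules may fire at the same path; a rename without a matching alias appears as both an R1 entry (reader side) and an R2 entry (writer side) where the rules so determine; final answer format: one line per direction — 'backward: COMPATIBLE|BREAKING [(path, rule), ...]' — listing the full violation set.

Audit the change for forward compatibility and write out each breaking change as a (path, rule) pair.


forward: BREAKING [(contact.enabled, R3), (contact.signature, R1)]

arrows below run writer -> reader for Session
forward on Session — v1 reading data written by v2:
  tier: Channel -> Channel, writer optional; from tier
  contact: Contact -> Contact, writer optional; from contact
  payload: bytes -> bytes, writer optional; from payload
  price: float64 -> float64, writer required; from price
  seq: int64 -> int64, writer required; from seq
  leftover writer field: height
  contact.enabled: int64 -> bool, writer required; from contact.enabled
  contact.signature: no writer-side match
  leftover writer field: contact.signature
  violation R3 at contact.enabled
  violation R1 at contact.signature
  => forward verdict for Session: BREAKING, 2 violation(s)
the other Session changes do not affect what is asked:
  added field height to record Session: required float32, tag 20 (in v2 it sits immediately before seq) -> fires only in the backward direction of Session, which is not asked here
  enum Channel (field tier in record Session): symbol SMS removed -> fires only in the backward direction of Session, which is not asked here


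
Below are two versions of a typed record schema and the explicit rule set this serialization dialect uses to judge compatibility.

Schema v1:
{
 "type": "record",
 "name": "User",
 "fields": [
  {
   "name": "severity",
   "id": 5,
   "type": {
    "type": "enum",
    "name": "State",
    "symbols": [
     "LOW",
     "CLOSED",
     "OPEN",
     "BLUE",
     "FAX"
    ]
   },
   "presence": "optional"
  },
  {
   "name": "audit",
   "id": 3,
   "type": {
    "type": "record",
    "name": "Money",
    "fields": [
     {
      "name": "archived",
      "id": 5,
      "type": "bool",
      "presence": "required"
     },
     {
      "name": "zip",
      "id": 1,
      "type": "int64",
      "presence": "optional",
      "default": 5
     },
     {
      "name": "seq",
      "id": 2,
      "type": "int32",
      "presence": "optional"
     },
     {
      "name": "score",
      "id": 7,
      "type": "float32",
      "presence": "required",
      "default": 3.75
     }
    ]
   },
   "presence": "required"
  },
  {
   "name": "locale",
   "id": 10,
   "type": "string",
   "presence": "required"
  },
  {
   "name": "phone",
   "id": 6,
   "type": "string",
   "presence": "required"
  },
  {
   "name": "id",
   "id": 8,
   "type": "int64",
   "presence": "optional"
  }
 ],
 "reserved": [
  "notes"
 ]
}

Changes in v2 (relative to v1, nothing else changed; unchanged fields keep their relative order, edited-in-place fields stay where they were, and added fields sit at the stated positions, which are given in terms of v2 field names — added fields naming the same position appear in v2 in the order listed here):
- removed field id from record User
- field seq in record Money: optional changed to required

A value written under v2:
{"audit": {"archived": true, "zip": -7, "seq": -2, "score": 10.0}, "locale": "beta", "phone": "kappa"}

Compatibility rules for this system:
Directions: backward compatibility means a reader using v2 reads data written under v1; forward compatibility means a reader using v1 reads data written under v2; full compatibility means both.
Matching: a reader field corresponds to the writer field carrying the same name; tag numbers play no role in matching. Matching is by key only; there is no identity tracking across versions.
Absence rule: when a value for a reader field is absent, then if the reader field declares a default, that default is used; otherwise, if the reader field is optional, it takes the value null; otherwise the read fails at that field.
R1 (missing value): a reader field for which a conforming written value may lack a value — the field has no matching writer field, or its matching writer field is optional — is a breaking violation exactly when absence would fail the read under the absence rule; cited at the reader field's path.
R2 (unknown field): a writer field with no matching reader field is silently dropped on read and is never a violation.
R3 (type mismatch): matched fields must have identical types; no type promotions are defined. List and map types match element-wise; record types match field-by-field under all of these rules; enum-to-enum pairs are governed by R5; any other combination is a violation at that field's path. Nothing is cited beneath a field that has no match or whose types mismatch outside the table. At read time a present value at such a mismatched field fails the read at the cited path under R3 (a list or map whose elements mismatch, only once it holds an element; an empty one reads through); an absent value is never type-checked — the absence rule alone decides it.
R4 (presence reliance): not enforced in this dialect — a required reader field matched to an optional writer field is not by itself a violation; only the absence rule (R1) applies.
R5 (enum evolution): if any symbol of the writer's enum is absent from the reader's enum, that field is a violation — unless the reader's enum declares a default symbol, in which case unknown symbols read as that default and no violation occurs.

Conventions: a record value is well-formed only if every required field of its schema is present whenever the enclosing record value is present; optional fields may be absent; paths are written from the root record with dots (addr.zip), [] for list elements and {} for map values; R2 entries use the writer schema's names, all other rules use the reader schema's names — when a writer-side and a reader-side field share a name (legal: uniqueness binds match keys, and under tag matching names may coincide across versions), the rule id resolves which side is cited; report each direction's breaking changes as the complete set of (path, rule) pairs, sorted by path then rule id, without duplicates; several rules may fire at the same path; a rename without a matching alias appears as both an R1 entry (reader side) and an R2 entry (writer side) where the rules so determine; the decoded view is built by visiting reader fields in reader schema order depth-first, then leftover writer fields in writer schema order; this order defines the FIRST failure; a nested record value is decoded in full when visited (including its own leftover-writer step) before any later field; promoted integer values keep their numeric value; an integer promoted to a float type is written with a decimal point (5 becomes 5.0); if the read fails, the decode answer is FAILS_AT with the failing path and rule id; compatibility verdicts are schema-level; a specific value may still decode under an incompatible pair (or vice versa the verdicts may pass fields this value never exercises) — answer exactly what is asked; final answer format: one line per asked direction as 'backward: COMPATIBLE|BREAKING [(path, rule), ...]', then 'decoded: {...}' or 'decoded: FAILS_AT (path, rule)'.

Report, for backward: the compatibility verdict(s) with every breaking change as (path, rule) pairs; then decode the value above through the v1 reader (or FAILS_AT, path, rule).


in User below, arrows point writer -> reader
backward analysis of User with v2 as reader and v1 as writer:
  severity: State -> State, writer optional; from severity
  audit: Money -> Money, writer required; from audit
  locale: string -> string, writer required; from locale
  phone: string -> string, writer required; from phone
  leftover writer field: id
  audit.archived: bool -> bool, writer required; from audit.archived
  audit.zip: int64 -> int64, writer optional; from audit.zip
  audit.seq: int32 -> int32, writer optional; from audit.seq
  audit.score: float32 -> float32, writer required; from audit.score
  violation R1 at audit.seq
  backward on User therefore BREAKING (1)
decoding the User value with the v1 reader:
  severity := null (absent, optional -> null)
  audit.archived := true
  audit.zip := -7
  audit.seq := -2
  audit.score := 10.0
  locale := "beta"
  phone := "kappa"
  id := null (absent, optional -> null)
  => decoded: {"severity": null, "audit": {"archived": true, "zip": -7, "seq": -2, "score": 10.0}, "locale": "beta", "phone": "kappa", "id": null}
the rest of the User diff is inert for this question:
  removed field id from record User -> fires no rule on User, leaving the asked answer as it is

backward: BREAKING [(audit.seq, R1)]; decoded: {"severity": null, "audit": {"archived": true, "zip": -7, "seq": -2, "score": 10.0}, "locale": "beta", "phone": "kappa", "id": null}


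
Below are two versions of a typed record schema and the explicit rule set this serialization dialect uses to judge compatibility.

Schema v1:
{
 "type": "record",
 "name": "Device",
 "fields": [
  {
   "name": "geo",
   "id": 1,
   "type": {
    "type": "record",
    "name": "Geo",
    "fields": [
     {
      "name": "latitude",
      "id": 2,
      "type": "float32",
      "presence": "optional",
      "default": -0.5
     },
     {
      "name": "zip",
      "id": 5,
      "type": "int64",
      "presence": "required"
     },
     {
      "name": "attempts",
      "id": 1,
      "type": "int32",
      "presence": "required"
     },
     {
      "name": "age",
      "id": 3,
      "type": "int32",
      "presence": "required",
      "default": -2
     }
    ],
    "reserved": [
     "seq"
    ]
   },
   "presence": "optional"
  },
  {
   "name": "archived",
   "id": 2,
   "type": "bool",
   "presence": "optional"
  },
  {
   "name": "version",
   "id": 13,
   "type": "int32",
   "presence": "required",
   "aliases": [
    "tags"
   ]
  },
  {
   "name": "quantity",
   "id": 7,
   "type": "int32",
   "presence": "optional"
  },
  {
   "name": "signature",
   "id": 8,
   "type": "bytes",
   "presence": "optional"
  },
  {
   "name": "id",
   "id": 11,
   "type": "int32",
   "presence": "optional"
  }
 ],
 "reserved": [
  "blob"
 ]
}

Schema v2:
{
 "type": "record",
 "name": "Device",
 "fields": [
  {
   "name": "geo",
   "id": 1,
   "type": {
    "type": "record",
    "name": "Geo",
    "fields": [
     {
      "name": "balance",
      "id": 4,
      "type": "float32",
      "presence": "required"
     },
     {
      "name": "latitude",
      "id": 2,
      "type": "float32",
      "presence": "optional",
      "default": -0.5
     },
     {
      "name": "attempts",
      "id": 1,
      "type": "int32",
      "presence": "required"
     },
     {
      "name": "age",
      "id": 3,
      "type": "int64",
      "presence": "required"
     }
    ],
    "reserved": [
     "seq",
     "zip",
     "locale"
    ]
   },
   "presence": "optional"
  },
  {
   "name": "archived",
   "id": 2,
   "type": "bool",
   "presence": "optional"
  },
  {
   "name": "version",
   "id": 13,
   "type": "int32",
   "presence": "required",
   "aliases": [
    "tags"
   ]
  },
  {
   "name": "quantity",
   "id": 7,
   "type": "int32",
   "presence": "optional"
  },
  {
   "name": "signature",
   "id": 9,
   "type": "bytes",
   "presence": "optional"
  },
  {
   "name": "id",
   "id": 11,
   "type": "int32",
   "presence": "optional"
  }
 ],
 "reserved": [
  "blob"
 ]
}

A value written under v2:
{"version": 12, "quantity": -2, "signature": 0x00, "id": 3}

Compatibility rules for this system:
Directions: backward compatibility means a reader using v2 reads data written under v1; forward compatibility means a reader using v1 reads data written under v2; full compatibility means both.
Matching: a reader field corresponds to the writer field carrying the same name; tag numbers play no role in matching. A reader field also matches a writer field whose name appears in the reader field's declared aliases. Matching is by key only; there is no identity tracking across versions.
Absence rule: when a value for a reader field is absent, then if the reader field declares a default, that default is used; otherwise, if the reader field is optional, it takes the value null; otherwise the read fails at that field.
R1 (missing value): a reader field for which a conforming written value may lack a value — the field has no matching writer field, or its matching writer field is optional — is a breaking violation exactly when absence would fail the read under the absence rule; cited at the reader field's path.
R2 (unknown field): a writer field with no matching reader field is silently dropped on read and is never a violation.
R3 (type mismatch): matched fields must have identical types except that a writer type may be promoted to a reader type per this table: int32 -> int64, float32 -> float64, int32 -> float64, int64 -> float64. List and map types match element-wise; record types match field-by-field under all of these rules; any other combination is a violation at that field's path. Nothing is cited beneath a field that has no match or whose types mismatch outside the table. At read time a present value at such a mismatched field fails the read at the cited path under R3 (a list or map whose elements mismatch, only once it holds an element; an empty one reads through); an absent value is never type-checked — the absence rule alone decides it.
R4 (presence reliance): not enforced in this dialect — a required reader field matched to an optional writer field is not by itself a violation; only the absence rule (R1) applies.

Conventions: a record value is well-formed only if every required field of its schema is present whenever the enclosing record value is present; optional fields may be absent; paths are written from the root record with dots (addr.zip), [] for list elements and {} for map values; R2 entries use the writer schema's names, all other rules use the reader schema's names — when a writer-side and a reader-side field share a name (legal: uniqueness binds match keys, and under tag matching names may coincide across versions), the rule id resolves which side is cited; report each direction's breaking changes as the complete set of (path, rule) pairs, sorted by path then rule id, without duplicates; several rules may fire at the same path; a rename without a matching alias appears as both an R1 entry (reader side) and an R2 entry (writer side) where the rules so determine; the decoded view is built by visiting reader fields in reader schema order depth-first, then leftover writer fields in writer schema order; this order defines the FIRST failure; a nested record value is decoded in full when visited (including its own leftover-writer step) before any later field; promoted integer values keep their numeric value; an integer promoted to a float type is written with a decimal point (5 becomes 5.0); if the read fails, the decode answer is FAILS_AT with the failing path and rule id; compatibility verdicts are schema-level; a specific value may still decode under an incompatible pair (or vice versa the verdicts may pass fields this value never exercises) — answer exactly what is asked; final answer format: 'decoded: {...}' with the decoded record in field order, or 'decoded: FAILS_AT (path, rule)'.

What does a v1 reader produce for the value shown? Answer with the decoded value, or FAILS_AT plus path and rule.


each type pair in Device: writer, then reader
migrating the Device value to v1:
  geo := null (not supplied -> null)
  archived := null (not supplied -> null)
  version := 12
  quantity := -2
  signature := 0x00
  id := 3
  => decoded: {"geo": null, "archived": null, "version": 12, "quantity": -2, "signature": 0x00, "id": 3}
remaining Device differences; none change what is asked:
  added field balance to record Geo: required float32, tag 4 (in v2 it sits immediately before latitude) -> matters for Device compatibility verdicts, not for this value's decode
  removed field zip from record Geo (its key "zip" joins the reserved list) -> matters for Device compatibility verdicts, not for this value's decode
  field age in record Geo: type int32 changed to int64 (its default is dropped) -> matters for Device compatibility verdicts, not for this value's decode
  field signature in record Device: tag 8 changed to 9 -> inert under this dialect — no rule fires on Device and the result does not move

decoded: {"geo": null, "archived": null, "version": 12, "quantity": -2, "signature": 0x00, "id": 3}


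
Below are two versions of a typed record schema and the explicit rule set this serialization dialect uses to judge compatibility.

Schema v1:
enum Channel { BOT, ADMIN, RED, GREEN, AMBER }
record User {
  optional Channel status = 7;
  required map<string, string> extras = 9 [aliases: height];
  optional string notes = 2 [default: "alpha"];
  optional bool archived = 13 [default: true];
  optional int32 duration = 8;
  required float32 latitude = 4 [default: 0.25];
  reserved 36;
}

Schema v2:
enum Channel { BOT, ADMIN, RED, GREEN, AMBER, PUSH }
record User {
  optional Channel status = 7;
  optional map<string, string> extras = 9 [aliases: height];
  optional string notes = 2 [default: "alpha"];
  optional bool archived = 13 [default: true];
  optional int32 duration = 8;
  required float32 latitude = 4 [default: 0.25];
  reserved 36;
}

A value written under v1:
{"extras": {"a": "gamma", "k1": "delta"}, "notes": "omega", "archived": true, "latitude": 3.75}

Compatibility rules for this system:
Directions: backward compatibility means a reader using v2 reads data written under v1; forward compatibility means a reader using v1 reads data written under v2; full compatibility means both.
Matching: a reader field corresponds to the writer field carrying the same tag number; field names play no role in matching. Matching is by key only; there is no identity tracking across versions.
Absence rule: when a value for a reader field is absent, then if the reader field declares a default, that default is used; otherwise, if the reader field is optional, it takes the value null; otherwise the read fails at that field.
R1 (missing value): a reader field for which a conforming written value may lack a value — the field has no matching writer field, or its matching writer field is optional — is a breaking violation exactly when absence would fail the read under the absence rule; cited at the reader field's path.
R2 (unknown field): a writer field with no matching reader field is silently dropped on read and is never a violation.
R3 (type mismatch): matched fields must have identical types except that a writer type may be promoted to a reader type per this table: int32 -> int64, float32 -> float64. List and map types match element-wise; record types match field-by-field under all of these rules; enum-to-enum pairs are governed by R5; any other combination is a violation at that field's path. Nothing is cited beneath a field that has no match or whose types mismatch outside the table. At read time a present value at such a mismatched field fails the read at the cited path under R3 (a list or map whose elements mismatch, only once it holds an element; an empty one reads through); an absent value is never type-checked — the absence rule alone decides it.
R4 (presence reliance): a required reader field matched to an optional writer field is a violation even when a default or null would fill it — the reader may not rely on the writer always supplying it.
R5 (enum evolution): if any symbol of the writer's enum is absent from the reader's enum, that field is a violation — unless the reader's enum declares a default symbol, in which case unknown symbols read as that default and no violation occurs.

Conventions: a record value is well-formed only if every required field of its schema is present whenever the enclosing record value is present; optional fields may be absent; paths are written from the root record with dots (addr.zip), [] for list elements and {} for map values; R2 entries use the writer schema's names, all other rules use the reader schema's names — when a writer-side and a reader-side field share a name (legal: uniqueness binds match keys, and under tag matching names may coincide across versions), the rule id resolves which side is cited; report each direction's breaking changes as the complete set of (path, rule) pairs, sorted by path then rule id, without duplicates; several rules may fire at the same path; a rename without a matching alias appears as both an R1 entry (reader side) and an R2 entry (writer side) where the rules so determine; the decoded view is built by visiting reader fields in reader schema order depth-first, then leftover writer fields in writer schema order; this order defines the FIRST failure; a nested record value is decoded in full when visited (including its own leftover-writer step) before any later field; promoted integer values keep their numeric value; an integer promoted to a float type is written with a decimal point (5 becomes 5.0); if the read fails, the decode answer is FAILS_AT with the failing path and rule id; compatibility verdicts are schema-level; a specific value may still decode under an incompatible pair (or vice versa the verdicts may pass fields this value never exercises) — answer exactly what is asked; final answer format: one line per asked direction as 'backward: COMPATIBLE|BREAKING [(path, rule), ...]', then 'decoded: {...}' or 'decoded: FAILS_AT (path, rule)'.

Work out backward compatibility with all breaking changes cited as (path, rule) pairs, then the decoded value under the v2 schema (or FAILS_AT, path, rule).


backward: COMPATIBLE []; decoded: {"status": null, "extras": {"a": "gamma", "k1": "delta"}, "notes": "omega", "archived": true, "duration": null, "latitude": 3.75}

the writer's type comes first in each User pair
backward analysis of User with v2 as reader and v1 as writer:
  Channel -> Channel, writer optional: status aligns to status
  map<string, string> -> map<string, string>, writer required: extras aligns to extras
  string -> string, writer optional: notes aligns to notes
  bool -> bool, writer optional: archived aligns to archived
  int32 -> int32, writer optional: duration aligns to duration
  float32 -> float32, writer required: latitude aligns to latitude
  => backward verdict for User: COMPATIBLE, no violations
decoding the User value with the v2 reader:
  status := null (absent, optional -> null)
  extras := {"a": "gamma", "k1": "delta"}
  notes := "omega"
  archived := true
  duration := null (absent, optional -> null)
  latitude := 3.75
  => decoded: {"status": null, "extras": {"a": "gamma", "k1": "delta"}, "notes": "omega", "archived": true, "duration": null, "latitude": 3.75}
remaining User differences; none change what is asked:
  field extras in record User: required changed to optional -> fires only in the forward direction of User, which is not asked here
  enum Channel (field status in record User): symbol PUSH added -> fires only in the forward direction of User, which is not asked here


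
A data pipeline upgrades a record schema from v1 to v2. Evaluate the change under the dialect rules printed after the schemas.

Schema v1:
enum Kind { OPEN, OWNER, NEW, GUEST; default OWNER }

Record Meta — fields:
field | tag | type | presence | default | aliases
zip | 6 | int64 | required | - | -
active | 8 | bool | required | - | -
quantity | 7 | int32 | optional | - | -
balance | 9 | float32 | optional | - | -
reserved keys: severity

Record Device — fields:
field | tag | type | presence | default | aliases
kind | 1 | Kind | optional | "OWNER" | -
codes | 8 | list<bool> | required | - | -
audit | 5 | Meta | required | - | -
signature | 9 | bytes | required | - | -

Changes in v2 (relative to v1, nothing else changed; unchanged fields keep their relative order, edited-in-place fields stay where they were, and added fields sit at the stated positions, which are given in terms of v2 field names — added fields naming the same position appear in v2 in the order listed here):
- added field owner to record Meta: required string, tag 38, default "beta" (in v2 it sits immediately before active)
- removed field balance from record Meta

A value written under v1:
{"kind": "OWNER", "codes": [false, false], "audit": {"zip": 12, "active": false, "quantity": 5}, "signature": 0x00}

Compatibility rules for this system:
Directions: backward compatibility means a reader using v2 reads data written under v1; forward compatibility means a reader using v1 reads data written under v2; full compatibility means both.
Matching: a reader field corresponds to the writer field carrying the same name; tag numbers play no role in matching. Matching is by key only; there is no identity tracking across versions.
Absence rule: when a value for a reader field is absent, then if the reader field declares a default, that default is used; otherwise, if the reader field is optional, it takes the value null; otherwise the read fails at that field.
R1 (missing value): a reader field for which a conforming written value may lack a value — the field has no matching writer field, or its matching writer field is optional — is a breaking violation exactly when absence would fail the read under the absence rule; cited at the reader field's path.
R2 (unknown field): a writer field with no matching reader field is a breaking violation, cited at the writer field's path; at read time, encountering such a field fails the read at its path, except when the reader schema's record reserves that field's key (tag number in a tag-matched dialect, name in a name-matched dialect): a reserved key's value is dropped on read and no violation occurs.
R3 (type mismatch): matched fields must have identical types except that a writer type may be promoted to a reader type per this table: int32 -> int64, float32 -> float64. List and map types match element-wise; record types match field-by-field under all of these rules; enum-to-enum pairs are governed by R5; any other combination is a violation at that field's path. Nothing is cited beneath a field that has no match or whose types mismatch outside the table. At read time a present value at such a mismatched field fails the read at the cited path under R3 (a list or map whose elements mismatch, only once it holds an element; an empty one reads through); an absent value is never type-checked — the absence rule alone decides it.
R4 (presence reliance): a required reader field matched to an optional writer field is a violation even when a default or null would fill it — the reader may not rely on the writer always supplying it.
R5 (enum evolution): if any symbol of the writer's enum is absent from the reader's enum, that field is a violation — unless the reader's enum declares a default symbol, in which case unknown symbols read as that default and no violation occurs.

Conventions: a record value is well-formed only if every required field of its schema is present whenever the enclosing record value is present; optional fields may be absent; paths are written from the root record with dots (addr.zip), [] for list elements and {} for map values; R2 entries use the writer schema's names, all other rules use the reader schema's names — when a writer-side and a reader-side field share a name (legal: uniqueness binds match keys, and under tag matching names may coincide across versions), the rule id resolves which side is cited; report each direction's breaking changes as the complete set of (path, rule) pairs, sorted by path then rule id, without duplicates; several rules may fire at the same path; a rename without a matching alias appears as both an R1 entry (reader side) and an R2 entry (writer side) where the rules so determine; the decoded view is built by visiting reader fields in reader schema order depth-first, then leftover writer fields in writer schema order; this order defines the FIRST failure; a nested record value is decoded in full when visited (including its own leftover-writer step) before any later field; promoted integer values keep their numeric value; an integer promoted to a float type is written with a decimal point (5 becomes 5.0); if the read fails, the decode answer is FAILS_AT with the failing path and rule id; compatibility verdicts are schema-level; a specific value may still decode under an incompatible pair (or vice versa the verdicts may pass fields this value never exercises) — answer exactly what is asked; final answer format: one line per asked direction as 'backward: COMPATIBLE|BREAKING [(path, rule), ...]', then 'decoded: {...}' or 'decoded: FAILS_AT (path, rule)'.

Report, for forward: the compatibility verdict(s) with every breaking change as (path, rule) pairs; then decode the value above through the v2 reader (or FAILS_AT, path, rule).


the writer's type comes first in each Device pair
forward analysis of Device with v1 as reader and v2 as writer:
  kind <- kind (Kind -> Kind, writer optional)
  codes <- codes (list<bool> -> list<bool>, writer required)
  audit <- audit (Meta -> Meta, writer required)
  signature <- signature (bytes -> bytes, writer required)
  audit.zip <- audit.zip (int64 -> int64, writer required)
  audit.active <- audit.active (bool -> bool, writer required)
  audit.quantity <- audit.quantity (int32 -> int32, writer optional)
  audit.balance: no writer match
  leftover writer field: audit.owner
  violation R2 at audit.owner
  => forward: BREAKING (1)
decode walk for Device under reader schema v2:
  kind := "OWNER"
  codes := [false, false]
  audit.zip := 12
  audit.owner := "beta" (no value, default fills)
  audit.active := false
  audit.quantity := 5
  signature := 0x00
  => decoded: {"kind": "OWNER", "codes": [false, false], "audit": {"zip": 12, "owner": "beta", "active": false, "quantity": 5}, "signature": 0x00}

forward: BREAKING [(audit.owner, R2)]; decoded: {"kind": "OWNER", "codes": [false, false], "audit": {"zip": 12, "owner": "beta", "active": false, "quantity": 5}, "signature": 0x00}


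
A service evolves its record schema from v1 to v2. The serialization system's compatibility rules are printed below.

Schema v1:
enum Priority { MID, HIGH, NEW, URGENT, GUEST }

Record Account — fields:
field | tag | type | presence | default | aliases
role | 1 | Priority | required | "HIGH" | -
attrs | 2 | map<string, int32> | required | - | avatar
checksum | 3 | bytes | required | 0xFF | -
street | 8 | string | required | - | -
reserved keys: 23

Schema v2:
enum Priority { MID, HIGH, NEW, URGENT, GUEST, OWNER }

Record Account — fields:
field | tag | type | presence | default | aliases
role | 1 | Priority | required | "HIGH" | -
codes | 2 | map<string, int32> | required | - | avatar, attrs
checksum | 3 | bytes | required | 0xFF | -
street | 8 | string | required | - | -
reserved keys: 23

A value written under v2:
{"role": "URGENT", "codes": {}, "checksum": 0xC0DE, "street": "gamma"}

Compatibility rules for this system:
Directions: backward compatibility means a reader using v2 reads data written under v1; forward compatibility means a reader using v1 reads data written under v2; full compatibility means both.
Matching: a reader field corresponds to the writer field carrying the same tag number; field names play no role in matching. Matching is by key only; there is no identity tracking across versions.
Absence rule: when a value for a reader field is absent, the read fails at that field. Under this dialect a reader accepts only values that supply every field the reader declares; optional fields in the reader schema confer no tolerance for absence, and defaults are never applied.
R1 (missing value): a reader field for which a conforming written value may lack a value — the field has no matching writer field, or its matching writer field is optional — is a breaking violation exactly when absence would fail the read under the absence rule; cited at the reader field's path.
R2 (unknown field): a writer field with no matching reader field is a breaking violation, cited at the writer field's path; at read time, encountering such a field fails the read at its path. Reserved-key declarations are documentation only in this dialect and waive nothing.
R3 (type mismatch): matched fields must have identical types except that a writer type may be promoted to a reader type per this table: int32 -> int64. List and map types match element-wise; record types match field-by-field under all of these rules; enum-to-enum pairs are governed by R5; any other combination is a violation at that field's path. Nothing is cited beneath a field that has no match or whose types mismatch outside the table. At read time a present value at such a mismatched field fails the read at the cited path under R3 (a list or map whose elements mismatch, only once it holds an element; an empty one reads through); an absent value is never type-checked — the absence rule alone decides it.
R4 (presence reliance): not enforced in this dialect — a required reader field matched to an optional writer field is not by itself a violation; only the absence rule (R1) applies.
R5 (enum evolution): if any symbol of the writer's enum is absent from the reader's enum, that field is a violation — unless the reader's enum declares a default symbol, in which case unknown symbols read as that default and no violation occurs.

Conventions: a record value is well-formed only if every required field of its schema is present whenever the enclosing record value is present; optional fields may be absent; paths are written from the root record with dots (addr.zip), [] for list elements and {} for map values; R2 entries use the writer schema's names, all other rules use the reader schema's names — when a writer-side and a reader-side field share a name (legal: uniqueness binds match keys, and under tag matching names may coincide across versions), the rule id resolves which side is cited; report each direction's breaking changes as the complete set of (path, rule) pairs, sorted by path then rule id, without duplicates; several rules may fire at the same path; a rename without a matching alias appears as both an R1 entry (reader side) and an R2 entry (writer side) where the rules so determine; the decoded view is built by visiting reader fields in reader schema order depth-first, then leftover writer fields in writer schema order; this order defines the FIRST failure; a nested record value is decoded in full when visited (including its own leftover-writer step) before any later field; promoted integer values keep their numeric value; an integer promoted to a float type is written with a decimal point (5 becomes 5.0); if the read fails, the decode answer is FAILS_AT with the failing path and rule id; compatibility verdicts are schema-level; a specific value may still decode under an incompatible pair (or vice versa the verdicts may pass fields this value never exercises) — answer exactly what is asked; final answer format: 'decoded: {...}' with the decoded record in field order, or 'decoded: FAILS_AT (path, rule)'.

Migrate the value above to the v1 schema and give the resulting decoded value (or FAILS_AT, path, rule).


decoded: {"role": "URGENT", "attrs": {}, "checksum": 0xC0DE, "street": "gamma"}

each type pair in Account: writer, then reader
decoding the Account value with the v1 reader:
  role := "URGENT"
  attrs := {} (from writer codes)
  checksum := 0xC0DE
  street := "gamma"
  => decoded: {"role": "URGENT", "attrs": {}, "checksum": 0xC0DE, "street": "gamma"}
checking off the Account differences that do not matter here:
  renamed field attrs to codes in record Account (alias attrs declared on the renamed field) -> no rule fires on it and the decoded Account view is identical with or without it
  enum Priority (field role in record Account): symbol OWNER added -> matters for Account compatibility verdicts, not for this value's decode
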